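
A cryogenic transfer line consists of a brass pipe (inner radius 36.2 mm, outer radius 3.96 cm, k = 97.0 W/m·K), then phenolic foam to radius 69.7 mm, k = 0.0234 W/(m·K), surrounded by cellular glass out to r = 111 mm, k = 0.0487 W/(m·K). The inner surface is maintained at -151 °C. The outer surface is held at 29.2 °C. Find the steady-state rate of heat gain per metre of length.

Q' = 33.6 W/m

Resistance network (inner→outer):
  R'_brass = ln(0.0396/0.0362)/(2πk) = 0.08977/(2π·97.0) = 1.473×10^-4 m·K/W
  R'_phenolic foam = ln(0.0697/0.0396)/(2πk) = 0.5654/(2π·0.0234) = 3.845 m·K/W
  R'_cellular glass = ln(0.111/0.0697)/(2πk) = 0.4653/(2π·0.0487) = 1.521 m·K/W
ΣR = 1.473×10^-4 + 3.845 + 1.521 = 5.366 m·K/W
Q' = ΔT/ΣR = (-151 °C − 29.2 °C)/5.366 = -33.6 W/m
(Negative Q' ⇒ heat flows inward; heat gain = 33.6 W/m.)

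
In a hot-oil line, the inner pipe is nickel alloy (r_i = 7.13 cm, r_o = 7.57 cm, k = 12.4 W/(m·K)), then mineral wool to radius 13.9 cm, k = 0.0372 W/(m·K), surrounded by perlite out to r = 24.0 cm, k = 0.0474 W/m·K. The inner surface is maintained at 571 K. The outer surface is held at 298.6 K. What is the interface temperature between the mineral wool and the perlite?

T = 411 K

Series thermal resistances, inner to outer:
  R'_nickel alloy = ln(0.0757/0.0713)/(2πk) = 0.05988/(2π·12.4) = 7.686×10^-4 m·K/W
  R'_mineral wool = ln(0.139/0.0757)/(2πk) = 0.6077/(2π·0.0372) = 2.600 m·K/W
  R'_perlite = ln(0.240/0.139)/(2πk) = 0.5462/(2π·0.0474) = 1.834 m·K/W
ΣR = 7.686×10^-4 + 2.600 + 1.834 = 4.435 m·K/W
Q' = ΔT/ΣR = (571 K − 298.6 K)/4.435 = 61.42 W/m
From the inner boundary to the mineral wool/perlite interface, ΣR_partial = 2.601 m·K/W.
T_interface = T_in − Q'·ΣR_partial = 571 K − (61.42)(2.601) = 411 K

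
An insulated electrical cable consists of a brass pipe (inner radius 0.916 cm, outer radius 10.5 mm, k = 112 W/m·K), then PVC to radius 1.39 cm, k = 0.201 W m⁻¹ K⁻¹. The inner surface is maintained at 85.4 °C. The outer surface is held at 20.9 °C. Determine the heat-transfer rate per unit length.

Q' = 290 W/m

Resistance network (inner→outer):
  R'_brass = ln(0.0105/0.00916)/(2πk) = 0.1365/(2π·112) = 1.940×10^-4 m·K/W
  R'_PVC = ln(0.0139/0.0105)/(2πk) = 0.2805/(2π·0.201) = 0.2221 m·K/W
ΣR = 1.940×10^-4 + 0.2221 = 0.2223 m·K/W
Q' = ΔT/ΣR = (85.4 °C − 20.9 °C)/0.2223 = 290 W/m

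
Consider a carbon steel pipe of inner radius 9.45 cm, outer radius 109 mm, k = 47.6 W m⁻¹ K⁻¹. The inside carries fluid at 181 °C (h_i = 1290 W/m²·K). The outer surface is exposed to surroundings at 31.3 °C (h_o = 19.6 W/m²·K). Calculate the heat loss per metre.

Treat each layer as a resistance in series:
  R'_conv,in = 1/(2πr h) = 1/(2π·0.0945·1290) = 0.001306 m·K/W
  R'_carbon steel = ln(0.109/0.0945)/(2πk) = 0.1427/(2π·47.6) = 4.773×10^-4 m·K/W
  R'_conv,out = 1/(2πr h) = 1/(2π·0.109·19.6) = 0.07450 m·K/W
ΣR = 0.001306 + 4.773×10^-4 + 0.07450 = 0.07628 m·K/W
Q' = ΔT/ΣR = (181 °C − 31.3 °C)/0.07628 = 1960 W/m

Q' = 1960 W/m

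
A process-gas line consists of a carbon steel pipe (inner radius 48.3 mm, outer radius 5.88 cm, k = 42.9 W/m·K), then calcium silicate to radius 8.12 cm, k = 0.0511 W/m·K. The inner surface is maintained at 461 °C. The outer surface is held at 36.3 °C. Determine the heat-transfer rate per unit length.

Series thermal resistances, inner to outer:
  R'_carbon steel = ln(0.0588/0.0483)/(2πk) = 0.1967/(2π·42.9) = 7.298×10^-4 m·K/W
  R'_calcium silicate = ln(0.0812/0.0588)/(2πk) = 0.3228/(2π·0.0511) = 1.005 m·K/W
ΣR = 7.298×10^-4 + 1.005 = 1.006 m·K/W
Q' = ΔT/ΣR = (461 °C − 36.3 °C)/1.006 = 422 W/m

Q' = 422 W/m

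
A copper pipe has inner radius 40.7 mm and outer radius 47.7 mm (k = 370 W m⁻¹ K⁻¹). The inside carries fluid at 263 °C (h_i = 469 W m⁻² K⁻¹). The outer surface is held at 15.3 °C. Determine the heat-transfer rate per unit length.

Series thermal resistances, inner to outer:
  R'_conv,in = 1/(2πr h) = 1/(2π·0.0407·469) = 0.008338 m·K/W
  R'_copper = ln(0.0477/0.0407)/(2πk) = 0.1587/(2π·370) = 6.827×10^-5 m·K/W
ΣR = 0.008338 + 6.827×10^-5 = 0.008406 m·K/W
Q' = ΔT/ΣR = (263 °C − 15.3 °C)/0.008406 = 29500 W/m

Q' = 29500 W/m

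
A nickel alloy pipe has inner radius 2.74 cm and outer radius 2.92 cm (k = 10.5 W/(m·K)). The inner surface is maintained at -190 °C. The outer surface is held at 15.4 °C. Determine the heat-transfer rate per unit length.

Q' = 2.13×10^5 W/m

Q' = 2πk·ΔT/ln(r₂/r₁) = 2π × 10.5 × 205.4 / ln(0.0292/0.0274) = 2.13×10^5 W/m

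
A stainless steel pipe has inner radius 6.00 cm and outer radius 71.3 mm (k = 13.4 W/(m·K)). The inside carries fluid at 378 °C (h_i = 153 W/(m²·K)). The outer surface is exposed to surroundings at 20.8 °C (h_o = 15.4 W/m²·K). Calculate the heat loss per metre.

Treat each layer as a resistance in series:
  R'_conv,in = 1/(2πr h) = 1/(2π·0.0600·153) = 0.01734 m·K/W
  R'_stainless steel = ln(0.0713/0.0600)/(2πk) = 0.1726/(2π·13.4) = 0.002049 m·K/W
  R'_conv,out = 1/(2πr h) = 1/(2π·0.0713·15.4) = 0.1449 m·K/W
ΣR = 0.01734 + 0.002049 + 0.1449 = 0.1643 m·K/W
Q' = ΔT/ΣR = (378 °C − 20.8 °C)/0.1643 = 2170 W/m

Q' = 2.17 kW/m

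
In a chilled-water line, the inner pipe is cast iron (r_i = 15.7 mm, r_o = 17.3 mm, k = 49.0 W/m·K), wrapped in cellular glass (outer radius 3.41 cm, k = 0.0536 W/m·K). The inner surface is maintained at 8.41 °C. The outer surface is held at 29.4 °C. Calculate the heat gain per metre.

Treat each layer as a resistance in series:
  R'_cast iron = ln(0.0173/0.0157)/(2πk) = 0.09705/(2π·49.0) = 3.152×10^-4 m·K/W
  R'_cellular glass = ln(0.0341/0.0173)/(2πk) = 0.6786/(2π·0.0536) = 2.015 m·K/W
ΣR = 3.152×10^-4 + 2.015 = 2.015 m·K/W
Q' = ΔT/ΣR = (8.41 °C − 29.4 °C)/2.015 = -10.4 W/m
(Negative Q' ⇒ heat flows inward; heat gain = 10.4 W/m.)

Q' = 10.4 W/m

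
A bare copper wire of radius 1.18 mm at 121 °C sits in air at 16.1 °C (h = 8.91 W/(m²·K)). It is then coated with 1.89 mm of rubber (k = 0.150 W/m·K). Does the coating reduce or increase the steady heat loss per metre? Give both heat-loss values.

increases: 6.93 → 15.4 W/m

Critical radius for a cylinder: r_cr = k/h = 0.0168 m = 1.68 cm.
Outer radius after coating: r₂ = 0.00118 + 0.00189 = 0.00307 m.
Since r₁ < r_cr and r₂ ≤ r_cr, the coating moves toward the maximum at r_cr — heat loss rises.
Bare: R = 1/(2πr₁h) = 15.14 m·K/W; Q = 104.9/15.14 = 6.93 W/m.
Coated: R = R_cond + R_conv = 6.833 m·K/W; Q = 104.9/6.833 = 15.4 W/m.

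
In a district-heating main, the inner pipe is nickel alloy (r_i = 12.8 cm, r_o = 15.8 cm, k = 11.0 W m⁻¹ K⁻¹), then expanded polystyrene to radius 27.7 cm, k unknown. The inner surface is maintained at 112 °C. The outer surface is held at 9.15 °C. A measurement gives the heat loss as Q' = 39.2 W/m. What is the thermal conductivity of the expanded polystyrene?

ΣR = ΔT/Q' = |112 − 9.15|/39.2 = 2.624 m·K/W
Known resistances:
  R'_nickel alloy = ln(0.158/0.128)/(2πk) = 0.2106/(2π·11.0) = 0.003047 m·K/W
R_expanded polystyrene = ΣR − ΣR_known = 2.624 − 0.003047 = 2.621 m·K/W
ln(r₂/r₁)/(2πk) = 2.621 ⇒ k = 0.5614/(2π·2.621) = 0.0341 W/m·K

k = 0.0341 W/m·K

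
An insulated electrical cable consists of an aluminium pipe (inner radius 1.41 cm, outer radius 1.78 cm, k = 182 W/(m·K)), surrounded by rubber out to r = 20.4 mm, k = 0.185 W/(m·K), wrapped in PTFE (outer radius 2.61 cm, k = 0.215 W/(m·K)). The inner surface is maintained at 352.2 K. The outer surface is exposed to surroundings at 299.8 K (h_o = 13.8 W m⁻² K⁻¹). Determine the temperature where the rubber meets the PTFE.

Resistance network (inner→outer):
  R'_aluminium = ln(0.0178/0.0141)/(2πk) = 0.2330/(2π·182) = 2.038×10^-4 m·K/W
  R'_rubber = ln(0.0204/0.0178)/(2πk) = 0.1363/(2π·0.185) = 0.1173 m·K/W
  R'_PTFE = ln(0.0261/0.0204)/(2πk) = 0.2464/(2π·0.215) = 0.1824 m·K/W
  R'_conv,out = 1/(2πr h) = 1/(2π·0.0261·13.8) = 0.4419 m·K/W
ΣR = 2.038×10^-4 + 0.1173 + 0.1824 + 0.4419 = 0.7418 m·K/W
Q' = ΔT/ΣR = (352.2 K − 299.8 K)/0.7418 = 70.64 W/m
From the inner boundary to the rubber/PTFE interface, ΣR_partial = 0.1175 m·K/W.
T_interface = T_in − Q'·ΣR_partial = 352.2 K − (70.64)(0.1175) = 343.9 K

T = 343.9 K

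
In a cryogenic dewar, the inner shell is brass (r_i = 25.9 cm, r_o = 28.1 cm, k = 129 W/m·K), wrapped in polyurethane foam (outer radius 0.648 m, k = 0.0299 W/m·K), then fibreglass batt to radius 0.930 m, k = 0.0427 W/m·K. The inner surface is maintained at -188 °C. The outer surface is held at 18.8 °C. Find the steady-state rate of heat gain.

Treat each layer as a resistance in series:
  R_brass = (1/0.259 − 1/0.281)/(4πk) = 0.3023/(4π·129) = 1.865×10^-4 K/W
  R_polyurethane foam = (1/0.281 − 1/0.648)/(4πk) = 2.016/(4π·0.0299) = 5.364 K/W
  R_fibreglass batt = (1/0.648 − 1/0.930)/(4πk) = 0.4679/(4π·0.0427) = 0.8721 K/W
ΣR = 1.865×10^-4 + 5.364 + 0.8721 = 6.236 K/W
Q = ΔT/ΣR = (-188 °C − 18.8 °C)/6.236 = -33.2 W
(Negative Q ⇒ heat flows inward; heat gain = 33.2 W.)

Q = 33.2 W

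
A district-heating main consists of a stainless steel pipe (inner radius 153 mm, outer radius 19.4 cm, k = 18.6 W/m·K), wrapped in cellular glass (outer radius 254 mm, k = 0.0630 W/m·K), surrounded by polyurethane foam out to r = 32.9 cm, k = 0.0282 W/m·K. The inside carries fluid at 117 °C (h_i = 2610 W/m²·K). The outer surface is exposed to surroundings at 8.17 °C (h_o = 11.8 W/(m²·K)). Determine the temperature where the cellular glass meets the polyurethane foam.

T = 83.0 °C

Treat each layer as a resistance in series:
  R'_conv,in = 1/(2πr h) = 1/(2π·0.153·2610) = 3.986×10^-4 m·K/W
  R'_stainless steel = ln(0.194/0.153)/(2πk) = 0.2374/(2π·18.6) = 0.002032 m·K/W
  R'_cellular glass = ln(0.254/0.194)/(2πk) = 0.2695/(2π·0.0630) = 0.6808 m·K/W
  R'_polyurethane foam = ln(0.329/0.254)/(2πk) = 0.2587/(2π·0.0282) = 1.460 m·K/W
  R'_conv,out = 1/(2πr h) = 1/(2π·0.329·11.8) = 0.04100 m·K/W
ΣR = 3.986×10^-4 + 0.002032 + 0.6808 + 1.460 + 0.04100 = 2.184 m·K/W
Q' = ΔT/ΣR = (117 °C − 8.17 °C)/2.184 = 49.83 W/m
From the inner boundary to the cellular glass/polyurethane foam interface, ΣR_partial = 0.6832 m·K/W.
T_interface = T_in − Q'·ΣR_partial = 117 °C − (49.83)(0.6832) = 83.0 °C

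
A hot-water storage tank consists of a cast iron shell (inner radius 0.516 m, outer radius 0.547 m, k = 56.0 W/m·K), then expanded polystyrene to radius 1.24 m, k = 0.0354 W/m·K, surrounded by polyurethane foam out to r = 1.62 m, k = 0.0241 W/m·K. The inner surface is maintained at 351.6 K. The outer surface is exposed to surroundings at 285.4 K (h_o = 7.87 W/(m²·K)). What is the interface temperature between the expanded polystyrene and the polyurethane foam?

Series thermal resistances, inner to outer:
  R_cast iron = (1/0.516 − 1/0.547)/(4πk) = 0.1098/(4π·56.0) = 1.561×10^-4 K/W
  R_expanded polystyrene = (1/0.547 − 1/1.24)/(4πk) = 1.022/(4π·0.0354) = 2.297 K/W
  R_polyurethane foam = (1/1.24 − 1/1.62)/(4πk) = 0.1892/(4π·0.0241) = 0.6246 K/W
  R_conv,out = 1/(4πr²h) = 1/(4π·1.62²·7.87) = 0.003853 K/W
ΣR = 1.561×10^-4 + 2.297 + 0.6246 + 0.003853 = 2.926 K/W
Q = ΔT/ΣR = (351.6 K − 285.4 K)/2.926 = 22.62 W
From the inner boundary to the expanded polystyrene/polyurethane foam interface, ΣR_partial = 2.297 K/W.
T_interface = T_in − Q·ΣR_partial = 351.6 K − (22.62)(2.297) = 299.6 K

T = 299.6 K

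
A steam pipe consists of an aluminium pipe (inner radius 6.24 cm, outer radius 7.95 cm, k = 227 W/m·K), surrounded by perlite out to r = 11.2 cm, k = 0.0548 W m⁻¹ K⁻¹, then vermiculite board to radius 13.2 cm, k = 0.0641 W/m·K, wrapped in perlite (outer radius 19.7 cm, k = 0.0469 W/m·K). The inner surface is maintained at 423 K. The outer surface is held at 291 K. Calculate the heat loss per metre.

Q' = 47.8 W/m

Resistance network (inner→outer):
  R'_aluminium = ln(0.0795/0.0624)/(2πk) = 0.2422/(2π·227) = 1.698×10^-4 m·K/W
  R'_perlite = ln(0.112/0.0795)/(2πk) = 0.3427/(2π·0.0548) = 0.9954 m·K/W
  R'_vermiculite board = ln(0.132/0.112)/(2πk) = 0.1643/(2π·0.0641) = 0.4080 m·K/W
  R'_perlite = ln(0.197/0.132)/(2πk) = 0.4004/(2π·0.0469) = 1.359 m·K/W
ΣR = 1.698×10^-4 + 0.9954 + 0.4080 + 1.359 = 2.763 m·K/W
Q' = ΔT/ΣR = (423 K − 291 K)/2.763 = 47.8 W/m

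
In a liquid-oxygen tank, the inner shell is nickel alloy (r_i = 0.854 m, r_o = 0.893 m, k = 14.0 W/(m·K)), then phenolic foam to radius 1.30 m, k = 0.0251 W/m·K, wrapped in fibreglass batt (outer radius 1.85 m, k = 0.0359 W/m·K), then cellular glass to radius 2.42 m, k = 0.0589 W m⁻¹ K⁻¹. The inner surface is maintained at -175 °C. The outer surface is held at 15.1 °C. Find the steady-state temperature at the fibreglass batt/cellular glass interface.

Resistance network (inner→outer):
  R_nickel alloy = (1/0.854 − 1/0.893)/(4πk) = 0.05114/(4π·14.0) = 2.907×10^-4 K/W
  R_phenolic foam = (1/0.893 − 1/1.30)/(4πk) = 0.3506/(4π·0.0251) = 1.112 K/W
  R_fibreglass batt = (1/1.30 − 1/1.85)/(4πk) = 0.2287/(4π·0.0359) = 0.5069 K/W
  R_cellular glass = (1/1.85 − 1/2.42)/(4πk) = 0.1273/(4π·0.0589) = 0.1720 K/W
ΣR = 2.907×10^-4 + 1.112 + 0.5069 + 0.1720 = 1.791 K/W
Q = ΔT/ΣR = (-175 °C − 15.1 °C)/1.791 = -106.1 W
From the inner boundary to the fibreglass batt/cellular glass interface, ΣR_partial = 1.619 K/W.
T_interface = T_in − Q·ΣR_partial = -175 °C − (-106.1)(1.619) = -3.2 °C

T = -3.2 °C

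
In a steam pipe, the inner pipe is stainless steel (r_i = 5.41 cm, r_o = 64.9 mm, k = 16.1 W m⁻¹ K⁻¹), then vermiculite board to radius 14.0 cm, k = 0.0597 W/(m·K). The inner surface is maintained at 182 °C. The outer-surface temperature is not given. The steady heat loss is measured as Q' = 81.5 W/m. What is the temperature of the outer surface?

T_out = 14.8 °C

Sum the resistances:
  R'_stainless steel = ln(0.0649/0.0541)/(2πk) = 0.1820/(2π·16.1) = 0.001799 m·K/W
  R'_vermiculite board = ln(0.140/0.0649)/(2πk) = 0.7688/(2π·0.0597) = 2.050 m·K/W
ΣR = 2.051 m·K/W
ΔT = Q'·ΣR = 81.5 × 2.051 = 167.2 K
Heat flows outward, so T_out = T_in − ΔT = 182 − 167.2 = 14.8 °C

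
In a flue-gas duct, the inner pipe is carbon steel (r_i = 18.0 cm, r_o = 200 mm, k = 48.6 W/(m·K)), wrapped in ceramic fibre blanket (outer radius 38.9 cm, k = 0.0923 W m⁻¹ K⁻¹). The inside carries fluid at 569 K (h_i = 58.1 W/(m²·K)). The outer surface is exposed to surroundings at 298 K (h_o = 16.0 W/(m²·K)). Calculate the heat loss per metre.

Resistance network (inner→outer):
  R'_conv,in = 1/(2πr h) = 1/(2π·0.180·58.1) = 0.01522 m·K/W
  R'_carbon steel = ln(0.200/0.180)/(2πk) = 0.1054/(2π·48.6) = 3.450×10^-4 m·K/W
  R'_ceramic fibre blanket = ln(0.389/0.200)/(2πk) = 0.6653/(2π·0.0923) = 1.147 m·K/W
  R'_conv,out = 1/(2πr h) = 1/(2π·0.389·16.0) = 0.02557 m·K/W
ΣR = 0.01522 + 3.450×10^-4 + 1.147 + 0.02557 = 1.188 m·K/W
Q' = ΔT/ΣR = (569 K − 298 K)/1.188 = 228 W/m

Q' = 228 W/m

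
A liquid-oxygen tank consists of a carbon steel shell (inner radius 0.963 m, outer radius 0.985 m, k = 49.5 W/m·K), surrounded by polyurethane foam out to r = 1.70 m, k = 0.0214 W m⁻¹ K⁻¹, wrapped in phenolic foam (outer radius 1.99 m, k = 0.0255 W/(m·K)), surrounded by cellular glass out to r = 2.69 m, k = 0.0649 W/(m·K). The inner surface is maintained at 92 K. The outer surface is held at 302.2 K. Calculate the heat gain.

Q = 104 W

Series thermal resistances, inner to outer:
  R_carbon steel = (1/0.963 − 1/0.985)/(4πk) = 0.02319/(4π·49.5) = 3.729×10^-5 K/W
  R_polyurethane foam = (1/0.985 − 1/1.70)/(4πk) = 0.4270/(4π·0.0214) = 1.588 K/W
  R_phenolic foam = (1/1.70 − 1/1.99)/(4πk) = 0.08572/(4π·0.0255) = 0.2675 K/W
  R_cellular glass = (1/1.99 − 1/2.69)/(4πk) = 0.1308/(4π·0.0649) = 0.1603 K/W
ΣR = 3.729×10^-5 + 1.588 + 0.2675 + 0.1603 = 2.016 K/W
Q = ΔT/ΣR = (92 K − 302.2 K)/2.016 = -104 W
(Negative Q ⇒ heat flows inward; heat gain = 104 W.)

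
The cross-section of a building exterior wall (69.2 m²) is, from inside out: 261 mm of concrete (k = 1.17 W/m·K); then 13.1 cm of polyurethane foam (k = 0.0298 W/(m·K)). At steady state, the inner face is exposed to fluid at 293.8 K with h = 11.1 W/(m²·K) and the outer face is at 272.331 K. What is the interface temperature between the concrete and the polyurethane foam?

Series thermal resistances, inner to outer:
  R_conv,in = 1/(hA) = 1/(11.1·69.2) = 0.001302 K/W
  R_concrete = L/(kA) = 0.261/(1.17·69.2) = 0.003224 K/W
  R_polyurethane foam = L/(kA) = 0.131/(0.0298·69.2) = 0.06353 K/W
ΣR = 0.001302 + 0.003224 + 0.06353 = 0.06806 K/W
Q = ΔT/ΣR = (293.8 K − 272.331 K)/0.06806 = 315.4 W
From the inner boundary to the concrete/polyurethane foam interface, ΣR_partial = 0.004526 K/W.
T_interface = T_in − Q·ΣR_partial = 293.8 K − (315.4)(0.004526) = 292.4 K

T = 292.4 K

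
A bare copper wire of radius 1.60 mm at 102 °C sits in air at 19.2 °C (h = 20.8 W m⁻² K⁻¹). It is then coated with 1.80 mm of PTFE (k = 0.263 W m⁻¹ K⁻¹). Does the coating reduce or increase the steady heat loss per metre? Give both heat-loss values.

Critical radius for a cylinder: r_cr = k/h = 0.0126 m = 1.26 cm.
Outer radius after coating: r₂ = 0.00160 + 0.00180 = 0.00340 m.
Since r₁ < r_cr and r₂ ≤ r_cr, the coating moves toward the maximum at r_cr — heat loss rises.
Bare: R = 1/(2πr₁h) = 4.782 m·K/W; Q = 82.8/4.782 = 17.3 W/m.
Coated: R = R_cond + R_conv = 2.707 m·K/W; Q = 82.8/2.707 = 30.6 W/m.

increases: 17.3 → 30.6 W/m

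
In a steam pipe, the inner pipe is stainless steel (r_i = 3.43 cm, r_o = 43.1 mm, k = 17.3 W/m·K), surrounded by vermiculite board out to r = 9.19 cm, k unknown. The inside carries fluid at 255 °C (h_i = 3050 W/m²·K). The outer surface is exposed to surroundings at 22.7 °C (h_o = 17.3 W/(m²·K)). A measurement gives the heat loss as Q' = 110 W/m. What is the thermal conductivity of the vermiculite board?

k = 0.0600 W/m·K

ΣR = ΔT/Q' = |255 − 22.7|/110 = 2.112 m·K/W
Known resistances:
  R'_conv,in = 1/(2πr h) = 1/(2π·0.0343·3050) = 0.001521 m·K/W
  R'_stainless steel = ln(0.0431/0.0343)/(2πk) = 0.2284/(2π·17.3) = 0.002101 m·K/W
  R'_conv,out = 1/(2πr h) = 1/(2π·0.0919·17.3) = 0.1001 m·K/W
R_vermiculite board = ΣR − ΣR_known = 2.112 − 0.1037 = 2.008 m·K/W
ln(r₂/r₁)/(2πk) = 2.008 ⇒ k = 0.7572/(2π·2.008) = 0.0600 W/m·K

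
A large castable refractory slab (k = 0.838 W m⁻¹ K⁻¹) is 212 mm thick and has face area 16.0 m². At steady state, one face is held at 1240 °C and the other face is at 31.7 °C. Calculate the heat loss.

Q = kA·ΔT/L = 0.838 × 16.0 × |1240 °C − 31.7 °C| / 0.212 = 76400 W

Q = 76.4 kW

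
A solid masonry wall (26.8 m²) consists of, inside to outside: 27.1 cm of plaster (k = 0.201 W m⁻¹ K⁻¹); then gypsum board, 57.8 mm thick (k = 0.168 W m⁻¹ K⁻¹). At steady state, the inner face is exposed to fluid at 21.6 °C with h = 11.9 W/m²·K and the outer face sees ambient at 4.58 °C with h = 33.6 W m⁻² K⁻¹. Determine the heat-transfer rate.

Resistance network (inner→outer):
  R_conv,in = 1/(hA) = 1/(11.9·26.8) = 0.003136 K/W
  R_plaster = L/(kA) = 0.271/(0.201·26.8) = 0.05031 K/W
  R_gypsum board = L/(kA) = 0.0578/(0.168·26.8) = 0.01284 K/W
  R_conv,out = 1/(hA) = 1/(33.6·26.8) = 0.001111 K/W
ΣR = 0.003136 + 0.05031 + 0.01284 + 0.001111 = 0.06740 K/W
Q = ΔT/ΣR = (21.6 °C − 4.58 °C)/0.06740 = 253 W

Q = 253 W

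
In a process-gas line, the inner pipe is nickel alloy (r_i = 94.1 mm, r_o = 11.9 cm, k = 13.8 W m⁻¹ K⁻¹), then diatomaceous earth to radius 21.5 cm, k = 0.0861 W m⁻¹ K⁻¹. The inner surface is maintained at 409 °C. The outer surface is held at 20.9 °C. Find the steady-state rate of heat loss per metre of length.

Treat each layer as a resistance in series:
  R'_nickel alloy = ln(0.119/0.0941)/(2πk) = 0.2348/(2π·13.8) = 0.002708 m·K/W
  R'_diatomaceous earth = ln(0.215/0.119)/(2πk) = 0.5915/(2π·0.0861) = 1.093 m·K/W
ΣR = 0.002708 + 1.093 = 1.096 m·K/W
Q' = ΔT/ΣR = (409 °C − 20.9 °C)/1.096 = 354 W/m

Q' = 354 W/m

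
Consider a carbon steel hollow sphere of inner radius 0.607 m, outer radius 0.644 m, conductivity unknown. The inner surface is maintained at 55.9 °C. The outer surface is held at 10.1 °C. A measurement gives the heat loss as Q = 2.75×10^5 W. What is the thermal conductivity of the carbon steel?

ΣR = ΔT/Q = |55.9 − 10.1|/2.75×10^5 = 1.665×10^-4 K/W
(1/r₁−1/r₂)/(4πk) = 1.665×10^-4 ⇒ k = 0.09465/(4π·1.665×10^-4) = 45.2 W/m·K

k = 45.2 W/m·K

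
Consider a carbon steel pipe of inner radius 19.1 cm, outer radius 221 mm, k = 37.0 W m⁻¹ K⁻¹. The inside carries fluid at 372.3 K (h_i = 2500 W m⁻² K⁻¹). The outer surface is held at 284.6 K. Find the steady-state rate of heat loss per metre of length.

Q' = 91300 W/m

Treat each layer as a resistance in series:
  R'_conv,in = 1/(2πr h) = 1/(2π·0.191·2500) = 3.333×10^-4 m·K/W
  R'_carbon steel = ln(0.221/0.191)/(2πk) = 0.1459/(2π·37.0) = 6.275×10^-4 m·K/W
ΣR = 3.333×10^-4 + 6.275×10^-4 = 9.608×10^-4 m·K/W
Q' = ΔT/ΣR = (372.3 K − 284.6 K)/9.608×10^-4 = 91300 W/m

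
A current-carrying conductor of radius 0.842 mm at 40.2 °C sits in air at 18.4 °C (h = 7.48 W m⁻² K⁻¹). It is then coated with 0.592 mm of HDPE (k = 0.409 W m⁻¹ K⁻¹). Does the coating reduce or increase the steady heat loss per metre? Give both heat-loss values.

increases: 0.863 → 1.45 W/m

Critical radius for a cylinder: r_cr = k/h = 0.0547 m = 5.47 cm.
Outer radius after coating: r₂ = 8.42×10^-4 + 5.92×10^-4 = 0.001434 m.
Since r₁ < r_cr and r₂ ≤ r_cr, the coating moves toward the maximum at r_cr — heat loss rises.
Bare: R = 1/(2πr₁h) = 25.27 m·K/W; Q = 21.8/25.27 = 0.863 W/m.
Coated: R = R_cond + R_conv = 15.04 m·K/W; Q = 21.8/15.04 = 1.45 W/m.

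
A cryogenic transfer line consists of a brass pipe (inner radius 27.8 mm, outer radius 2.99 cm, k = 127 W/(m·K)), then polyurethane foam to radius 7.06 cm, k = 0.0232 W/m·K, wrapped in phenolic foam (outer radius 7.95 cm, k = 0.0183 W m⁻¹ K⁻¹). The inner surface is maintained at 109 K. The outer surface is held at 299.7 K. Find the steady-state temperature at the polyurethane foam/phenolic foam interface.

Resistance network (inner→outer):
  R'_brass = ln(0.0299/0.0278)/(2πk) = 0.07282/(2π·127) = 9.126×10^-5 m·K/W
  R'_polyurethane foam = ln(0.0706/0.0299)/(2πk) = 0.8592/(2π·0.0232) = 5.894 m·K/W
  R'_phenolic foam = ln(0.0795/0.0706)/(2πk) = 0.1187/(2π·0.0183) = 1.033 m·K/W
ΣR = 9.126×10^-5 + 5.894 + 1.033 = 6.927 m·K/W
Q' = ΔT/ΣR = (109 K − 299.7 K)/6.927 = -27.53 W/m
From the inner boundary to the polyurethane foam/phenolic foam interface, ΣR_partial = 5.894 m·K/W.
T_interface = T_in − Q'·ΣR_partial = 109 K − (-27.53)(5.894) = 271.3 K

T = 271.3 K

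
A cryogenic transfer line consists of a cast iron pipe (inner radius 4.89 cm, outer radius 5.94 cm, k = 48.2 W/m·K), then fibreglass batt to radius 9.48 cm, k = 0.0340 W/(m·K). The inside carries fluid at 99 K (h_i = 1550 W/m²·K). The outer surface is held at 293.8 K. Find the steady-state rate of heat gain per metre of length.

Q' = 88.9 W/m

Series thermal resistances, inner to outer:
  R'_conv,in = 1/(2πr h) = 1/(2π·0.0489·1550) = 0.002100 m·K/W
  R'_cast iron = ln(0.0594/0.0489)/(2πk) = 0.1945/(2π·48.2) = 6.423×10^-4 m·K/W
  R'_fibreglass batt = ln(0.0948/0.0594)/(2πk) = 0.4675/(2π·0.0340) = 2.188 m·K/W
ΣR = 0.002100 + 6.423×10^-4 + 2.188 = 2.191 m·K/W
Q' = ΔT/ΣR = (99 K − 293.8 K)/2.191 = -88.9 W/m
(Negative Q' ⇒ heat flows inward; heat gain = 88.9 W/m.)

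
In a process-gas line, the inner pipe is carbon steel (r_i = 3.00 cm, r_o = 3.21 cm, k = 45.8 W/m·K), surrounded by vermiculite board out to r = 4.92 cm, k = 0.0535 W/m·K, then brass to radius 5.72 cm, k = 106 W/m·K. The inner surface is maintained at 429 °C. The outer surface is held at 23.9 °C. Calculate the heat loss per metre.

Series thermal resistances, inner to outer:
  R'_carbon steel = ln(0.0321/0.0300)/(2πk) = 0.06766/(2π·45.8) = 2.351×10^-4 m·K/W
  R'_vermiculite board = ln(0.0492/0.0321)/(2πk) = 0.4270/(2π·0.0535) = 1.270 m·K/W
  R'_brass = ln(0.0572/0.0492)/(2πk) = 0.1507/(2π·106) = 2.262×10^-4 m·K/W
ΣR = 2.351×10^-4 + 1.270 + 2.262×10^-4 = 1.270 m·K/W
Q' = ΔT/ΣR = (429 °C − 23.9 °C)/1.270 = 319 W/m

Q' = 319 W/m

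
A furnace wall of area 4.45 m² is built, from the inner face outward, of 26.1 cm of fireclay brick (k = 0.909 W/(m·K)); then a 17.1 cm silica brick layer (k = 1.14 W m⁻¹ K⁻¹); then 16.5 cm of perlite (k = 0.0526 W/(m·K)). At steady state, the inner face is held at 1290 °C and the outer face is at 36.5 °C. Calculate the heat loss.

Q = 1560 W

Series thermal resistances, inner to outer:
  R_fireclay brick = L/(kA) = 0.261/(0.909·4.45) = 0.06452 K/W
  R_silica brick = L/(kA) = 0.171/(1.14·4.45) = 0.03371 K/W
  R_perlite = L/(kA) = 0.165/(0.0526·4.45) = 0.7049 K/W
ΣR = 0.06452 + 0.03371 + 0.7049 = 0.8031 K/W
Q = ΔT/ΣR = (1290 °C − 36.5 °C)/0.8031 = 1560 W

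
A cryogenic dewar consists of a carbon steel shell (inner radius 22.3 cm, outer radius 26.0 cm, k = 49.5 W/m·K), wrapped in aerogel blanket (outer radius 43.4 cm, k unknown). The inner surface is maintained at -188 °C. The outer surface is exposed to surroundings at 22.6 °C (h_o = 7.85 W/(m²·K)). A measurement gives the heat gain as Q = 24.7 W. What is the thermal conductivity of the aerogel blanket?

k = 0.0145 W/m·K

ΣR = ΔT/Q = |-188 − 22.6|/24.7 = 8.526 K/W
Known resistances:
  R_carbon steel = (1/0.223 − 1/0.260)/(4πk) = 0.6382/(4π·49.5) = 0.001026 K/W
  R_conv,out = 1/(4πr²h) = 1/(4π·0.434²·7.85) = 0.05382 K/W
R_aerogel blanket = ΣR − ΣR_known = 8.526 − 0.05485 = 8.471 K/W
(1/r₁−1/r₂)/(4πk) = 8.471 ⇒ k = 1.542/(4π·8.471) = 0.0145 W/m·K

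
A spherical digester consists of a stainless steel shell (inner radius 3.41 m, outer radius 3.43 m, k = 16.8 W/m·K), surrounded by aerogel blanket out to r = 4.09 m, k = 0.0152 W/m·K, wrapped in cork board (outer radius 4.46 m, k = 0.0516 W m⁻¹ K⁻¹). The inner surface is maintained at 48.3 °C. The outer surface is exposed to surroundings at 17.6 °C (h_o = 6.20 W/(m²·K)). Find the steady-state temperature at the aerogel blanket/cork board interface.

T = 21.1 °C

Series thermal resistances, inner to outer:
  R_stainless steel = (1/3.41 − 1/3.43)/(4πk) = 0.001710/(4π·16.8) = 8.100×10^-6 K/W
  R_aerogel blanket = (1/3.43 − 1/4.09)/(4πk) = 0.04705/(4π·0.0152) = 0.2463 K/W
  R_cork board = (1/4.09 − 1/4.46)/(4πk) = 0.02028/(4π·0.0516) = 0.03128 K/W
  R_conv,out = 1/(4πr²h) = 1/(4π·4.46²·6.20) = 6.453×10^-4 K/W
ΣR = 8.100×10^-6 + 0.2463 + 0.03128 + 6.453×10^-4 = 0.2782 K/W
Q = ΔT/ΣR = (48.3 °C − 17.6 °C)/0.2782 = 110.4 W
From the inner boundary to the aerogel blanket/cork board interface, ΣR_partial = 0.2463 K/W.
T_interface = T_in − Q·ΣR_partial = 48.3 °C − (110.4)(0.2463) = 21.1 °C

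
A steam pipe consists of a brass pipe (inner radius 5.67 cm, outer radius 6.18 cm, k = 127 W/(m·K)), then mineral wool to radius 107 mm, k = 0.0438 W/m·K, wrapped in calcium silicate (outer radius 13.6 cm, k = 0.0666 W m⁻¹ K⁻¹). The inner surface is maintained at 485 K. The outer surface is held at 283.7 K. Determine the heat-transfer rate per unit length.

Q' = 78.4 W/m

Series thermal resistances, inner to outer:
  R'_brass = ln(0.0618/0.0567)/(2πk) = 0.08613/(2π·127) = 1.079×10^-4 m·K/W
  R'_mineral wool = ln(0.107/0.0618)/(2πk) = 0.5489/(2π·0.0438) = 1.995 m·K/W
  R'_calcium silicate = ln(0.136/0.107)/(2πk) = 0.2398/(2π·0.0666) = 0.5731 m·K/W
ΣR = 1.079×10^-4 + 1.995 + 0.5731 = 2.568 m·K/W
Q' = ΔT/ΣR = (485 K − 283.7 K)/2.568 = 78.4 W/m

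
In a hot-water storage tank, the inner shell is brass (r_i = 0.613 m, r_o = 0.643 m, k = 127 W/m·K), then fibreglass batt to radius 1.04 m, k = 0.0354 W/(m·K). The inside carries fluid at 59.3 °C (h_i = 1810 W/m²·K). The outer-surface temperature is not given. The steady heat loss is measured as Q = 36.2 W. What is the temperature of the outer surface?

Sum the resistances:
  R_conv,in = 1/(4πr²h) = 1/(4π·0.613²·1810) = 1.170×10^-4 K/W
  R_brass = (1/0.613 − 1/0.643)/(4πk) = 0.07611/(4π·127) = 4.769×10^-5 K/W
  R_fibreglass batt = (1/0.643 − 1/1.04)/(4πk) = 0.5937/(4π·0.0354) = 1.335 K/W
ΣR = 1.335 K/W
ΔT = Q·ΣR = 36.2 × 1.335 = 48.33 K
Heat flows outward, so T_out = T_in − ΔT = 59.3 − 48.33 = 11.0 °C

T_out = 11.0 °C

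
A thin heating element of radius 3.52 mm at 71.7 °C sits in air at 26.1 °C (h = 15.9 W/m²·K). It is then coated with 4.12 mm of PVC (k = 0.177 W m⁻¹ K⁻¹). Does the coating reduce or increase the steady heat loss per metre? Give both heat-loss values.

increases: 16.0 → 22.7 W/m

Critical radius for a cylinder: r_cr = k/h = 0.0111 m = 1.11 cm.
Outer radius after coating: r₂ = 0.00352 + 0.00412 = 0.00764 m.
Since r₁ < r_cr and r₂ ≤ r_cr, the coating moves toward the maximum at r_cr — heat loss rises.
Bare: R = 1/(2πr₁h) = 2.844 m·K/W; Q = 45.6/2.844 = 16.0 W/m.
Coated: R = R_cond + R_conv = 2.007 m·K/W; Q = 45.6/2.007 = 22.7 W/m.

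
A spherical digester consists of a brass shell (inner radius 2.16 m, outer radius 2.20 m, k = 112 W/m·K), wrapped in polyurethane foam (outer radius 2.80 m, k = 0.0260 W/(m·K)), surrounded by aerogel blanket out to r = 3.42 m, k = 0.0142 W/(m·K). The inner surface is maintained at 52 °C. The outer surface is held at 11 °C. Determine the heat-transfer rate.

Q = 62.0 W

Series thermal resistances, inner to outer:
  R_brass = (1/2.16 − 1/2.20)/(4πk) = 0.008418/(4π·112) = 5.981×10^-6 K/W
  R_polyurethane foam = (1/2.20 − 1/2.80)/(4πk) = 0.09740/(4π·0.0260) = 0.2981 K/W
  R_aerogel blanket = (1/2.80 − 1/3.42)/(4πk) = 0.06475/(4π·0.0142) = 0.3628 K/W
ΣR = 5.981×10^-6 + 0.2981 + 0.3628 = 0.6609 K/W
Q = ΔT/ΣR = (52 °C − 11 °C)/0.6609 = 62.0 W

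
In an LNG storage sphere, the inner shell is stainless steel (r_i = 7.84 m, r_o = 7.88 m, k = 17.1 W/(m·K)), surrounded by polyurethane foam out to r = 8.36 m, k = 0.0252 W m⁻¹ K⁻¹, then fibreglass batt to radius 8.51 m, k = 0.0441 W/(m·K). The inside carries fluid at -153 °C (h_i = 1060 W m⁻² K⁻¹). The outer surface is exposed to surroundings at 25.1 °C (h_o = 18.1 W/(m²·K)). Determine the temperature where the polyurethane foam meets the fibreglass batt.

Series thermal resistances, inner to outer:
  R_conv,in = 1/(4πr²h) = 1/(4π·7.84²·1060) = 1.221×10^-6 K/W
  R_stainless steel = (1/7.84 − 1/7.88)/(4πk) = 6.475×10^-4/(4π·17.1) = 3.013×10^-6 K/W
  R_polyurethane foam = (1/7.88 − 1/8.36)/(4πk) = 0.007286/(4π·0.0252) = 0.02301 K/W
  R_fibreglass batt = (1/8.36 − 1/8.51)/(4πk) = 0.002108/(4π·0.0441) = 0.003805 K/W
  R_conv,out = 1/(4πr²h) = 1/(4π·8.51²·18.1) = 6.071×10^-5 K/W
ΣR = 1.221×10^-6 + 3.013×10^-6 + 0.02301 + 0.003805 + 6.071×10^-5 = 0.02688 K/W
Q = ΔT/ΣR = (-153 °C − 25.1 °C)/0.02688 = -6626 W
From the inner boundary to the polyurethane foam/fibreglass batt interface, ΣR_partial = 0.02301 K/W.
T_interface = T_in − Q·ΣR_partial = -153 °C − (-6626)(0.02301) = -0.5 °C

T = -0.5 °C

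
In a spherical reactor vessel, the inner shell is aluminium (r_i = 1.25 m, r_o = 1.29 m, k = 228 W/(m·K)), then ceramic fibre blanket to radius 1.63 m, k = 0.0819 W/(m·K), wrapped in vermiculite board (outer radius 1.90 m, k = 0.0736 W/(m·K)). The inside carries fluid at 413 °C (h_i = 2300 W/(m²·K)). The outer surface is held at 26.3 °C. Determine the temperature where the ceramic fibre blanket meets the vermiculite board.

T = 171 °C

Series thermal resistances, inner to outer:
  R_conv,in = 1/(4πr²h) = 1/(4π·1.25²·2300) = 2.214×10^-5 K/W
  R_aluminium = (1/1.25 − 1/1.29)/(4πk) = 0.02481/(4π·228) = 8.658×10^-6 K/W
  R_ceramic fibre blanket = (1/1.29 − 1/1.63)/(4πk) = 0.1617/(4π·0.0819) = 0.1571 K/W
  R_vermiculite board = (1/1.63 − 1/1.90)/(4πk) = 0.08718/(4π·0.0736) = 0.09426 K/W
ΣR = 2.214×10^-5 + 8.658×10^-6 + 0.1571 + 0.09426 = 0.2514 K/W
Q = ΔT/ΣR = (413 °C − 26.3 °C)/0.2514 = 1538 W
From the inner boundary to the ceramic fibre blanket/vermiculite board interface, ΣR_partial = 0.1571 K/W.
T_interface = T_in − Q·ΣR_partial = 413 °C − (1538)(0.1571) = 171 °C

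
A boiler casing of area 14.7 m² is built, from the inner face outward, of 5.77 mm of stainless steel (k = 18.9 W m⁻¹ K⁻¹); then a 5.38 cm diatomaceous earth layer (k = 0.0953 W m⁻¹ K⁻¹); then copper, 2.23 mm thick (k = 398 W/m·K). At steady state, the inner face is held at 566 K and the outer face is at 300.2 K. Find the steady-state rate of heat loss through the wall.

Resistance network (inner→outer):
  R_stainless steel = L/(kA) = 0.00577/(18.9·14.7) = 2.077×10^-5 K/W
  R_diatomaceous earth = L/(kA) = 0.0538/(0.0953·14.7) = 0.03840 K/W
  R_copper = L/(kA) = 0.00223/(398·14.7) = 3.812×10^-7 K/W
ΣR = 2.077×10^-5 + 0.03840 + 3.812×10^-7 = 0.03842 K/W
Q = ΔT/ΣR = (566 K − 300.2 K)/0.03842 = 6920 W

Q = 6.92 kW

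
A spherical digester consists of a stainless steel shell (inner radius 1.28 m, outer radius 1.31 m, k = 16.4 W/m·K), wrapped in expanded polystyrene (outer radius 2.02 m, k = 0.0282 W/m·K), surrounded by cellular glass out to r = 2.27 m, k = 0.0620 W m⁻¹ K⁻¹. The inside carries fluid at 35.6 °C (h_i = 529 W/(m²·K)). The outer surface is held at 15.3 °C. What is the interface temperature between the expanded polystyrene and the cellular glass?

T = 17.0 °C

Series thermal resistances, inner to outer:
  R_conv,in = 1/(4πr²h) = 1/(4π·1.28²·529) = 9.182×10^-5 K/W
  R_stainless steel = (1/1.28 − 1/1.31)/(4πk) = 0.01789/(4π·16.4) = 8.681×10^-5 K/W
  R_expanded polystyrene = (1/1.31 − 1/2.02)/(4πk) = 0.2683/(4π·0.0282) = 0.7571 K/W
  R_cellular glass = (1/2.02 − 1/2.27)/(4πk) = 0.05452/(4π·0.0620) = 0.06998 K/W
ΣR = 9.182×10^-5 + 8.681×10^-5 + 0.7571 + 0.06998 = 0.8273 K/W
Q = ΔT/ΣR = (35.6 °C − 15.3 °C)/0.8273 = 24.54 W
From the inner boundary to the expanded polystyrene/cellular glass interface, ΣR_partial = 0.7573 K/W.
T_interface = T_in − Q·ΣR_partial = 35.6 °C − (24.54)(0.7573) = 17.0 °C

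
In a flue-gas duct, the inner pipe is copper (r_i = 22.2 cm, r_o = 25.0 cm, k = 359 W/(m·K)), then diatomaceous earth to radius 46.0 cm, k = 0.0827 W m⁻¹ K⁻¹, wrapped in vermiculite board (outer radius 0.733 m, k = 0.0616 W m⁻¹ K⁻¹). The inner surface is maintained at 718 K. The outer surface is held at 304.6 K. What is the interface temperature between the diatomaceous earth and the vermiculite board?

Resistance network (inner→outer):
  R'_copper = ln(0.250/0.222)/(2πk) = 0.1188/(2π·359) = 5.266×10^-5 m·K/W
  R'_diatomaceous earth = ln(0.460/0.250)/(2πk) = 0.6098/(2π·0.0827) = 1.173 m·K/W
  R'_vermiculite board = ln(0.733/0.460)/(2πk) = 0.4659/(2π·0.0616) = 1.204 m·K/W
ΣR = 5.266×10^-5 + 1.173 + 1.204 = 2.377 m·K/W
Q' = ΔT/ΣR = (718 K − 304.6 K)/2.377 = 173.9 W/m
From the inner boundary to the diatomaceous earth/vermiculite board interface, ΣR_partial = 1.173 m·K/W.
T_interface = T_in − Q'·ΣR_partial = 718 K − (173.9)(1.173) = 514 K

T = 514 K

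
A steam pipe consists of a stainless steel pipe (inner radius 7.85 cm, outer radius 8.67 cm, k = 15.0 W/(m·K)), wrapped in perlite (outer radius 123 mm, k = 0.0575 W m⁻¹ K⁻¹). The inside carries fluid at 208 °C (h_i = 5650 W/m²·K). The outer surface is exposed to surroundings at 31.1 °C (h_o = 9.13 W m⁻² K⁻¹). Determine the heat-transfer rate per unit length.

Q' = 159 W/m

Series thermal resistances, inner to outer:
  R'_conv,in = 1/(2πr h) = 1/(2π·0.0785·5650) = 3.588×10^-4 m·K/W
  R'_stainless steel = ln(0.0867/0.0785)/(2πk) = 0.09936/(2π·15.0) = 0.001054 m·K/W
  R'_perlite = ln(0.123/0.0867)/(2πk) = 0.3497/(2π·0.0575) = 0.9680 m·K/W
  R'_conv,out = 1/(2πr h) = 1/(2π·0.123·9.13) = 0.1417 m·K/W
ΣR = 3.588×10^-4 + 0.001054 + 0.9680 + 0.1417 = 1.111 m·K/W
Q' = ΔT/ΣR = (208 °C − 31.1 °C)/1.111 = 159 W/m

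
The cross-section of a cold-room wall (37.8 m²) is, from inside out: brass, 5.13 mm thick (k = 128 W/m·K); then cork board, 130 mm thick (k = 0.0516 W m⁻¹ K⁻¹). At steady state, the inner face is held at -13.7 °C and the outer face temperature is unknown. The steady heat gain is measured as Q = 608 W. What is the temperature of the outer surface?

Sum the resistances:
  R_brass = L/(kA) = 0.00513/(128·37.8) = 1.060×10^-6 K/W
  R_cork board = L/(kA) = 0.130/(0.0516·37.8) = 0.06665 K/W
ΣR = 0.06665 K/W
ΔT = Q·ΣR = 608 × 0.06665 = 40.52 K
Heat flows inward, so T_out = T_in + ΔT = -13.7 + 40.52 = 26.8 °C

T_out = 26.8 °C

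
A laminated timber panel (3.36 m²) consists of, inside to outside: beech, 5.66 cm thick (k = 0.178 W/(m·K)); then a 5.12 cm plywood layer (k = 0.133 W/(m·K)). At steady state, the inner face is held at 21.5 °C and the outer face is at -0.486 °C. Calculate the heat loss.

Q = 105 W

Treat each layer as a resistance in series:
  R_beech = L/(kA) = 0.0566/(0.178·3.36) = 0.09464 K/W
  R_plywood = L/(kA) = 0.0512/(0.133·3.36) = 0.1146 K/W
ΣR = 0.09464 + 0.1146 = 0.2092 K/W
Q = ΔT/ΣR = (21.5 °C − -0.486 °C)/0.2092 = 105 W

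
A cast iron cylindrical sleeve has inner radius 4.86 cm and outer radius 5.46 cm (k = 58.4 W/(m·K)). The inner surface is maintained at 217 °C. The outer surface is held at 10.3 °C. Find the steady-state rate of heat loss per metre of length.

Q' = 2πk·ΔT/ln(r₂/r₁) = 2π × 58.4 × 206.7 / ln(0.0546/0.0486) = 6.52×10^5 W/m

Q' = 6.52×10^5 W/m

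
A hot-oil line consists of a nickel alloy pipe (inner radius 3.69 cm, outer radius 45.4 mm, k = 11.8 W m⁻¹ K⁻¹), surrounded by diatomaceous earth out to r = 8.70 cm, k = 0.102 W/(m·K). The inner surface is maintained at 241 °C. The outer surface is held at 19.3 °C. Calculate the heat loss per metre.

Resistance network (inner→outer):
  R'_nickel alloy = ln(0.0454/0.0369)/(2πk) = 0.2073/(2π·11.8) = 0.002796 m·K/W
  R'_diatomaceous earth = ln(0.0870/0.0454)/(2πk) = 0.6504/(2π·0.102) = 1.015 m·K/W
ΣR = 0.002796 + 1.015 = 1.018 m·K/W
Q' = ΔT/ΣR = (241 °C − 19.3 °C)/1.018 = 218 W/m

Q' = 218 W/m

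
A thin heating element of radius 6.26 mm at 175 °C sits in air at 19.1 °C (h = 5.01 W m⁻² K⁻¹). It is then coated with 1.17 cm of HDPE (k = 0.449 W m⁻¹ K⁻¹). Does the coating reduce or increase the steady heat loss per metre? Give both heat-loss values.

Critical radius for a cylinder: r_cr = k/h = 0.0896 m = 8.96 cm.
Outer radius after coating: r₂ = 0.00626 + 0.0117 = 0.01796 m.
Since r₁ < r_cr and r₂ ≤ r_cr, the coating moves toward the maximum at r_cr — heat loss rises.
Bare: R = 1/(2πr₁h) = 5.075 m·K/W; Q = 155.9/5.075 = 30.7 W/m.
Coated: R = R_cond + R_conv = 2.142 m·K/W; Q = 155.9/2.142 = 72.8 W/m.

increases: 30.7 → 72.8 W/m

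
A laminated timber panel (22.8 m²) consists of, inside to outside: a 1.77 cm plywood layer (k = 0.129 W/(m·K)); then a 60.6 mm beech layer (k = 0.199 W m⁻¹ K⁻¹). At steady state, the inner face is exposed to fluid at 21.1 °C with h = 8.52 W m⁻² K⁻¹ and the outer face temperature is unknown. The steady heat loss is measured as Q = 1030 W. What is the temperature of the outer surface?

T_out = -4.16 °C

Series resistances:
  R_conv,in = 1/(hA) = 1/(8.52·22.8) = 0.005148 K/W
  R_plywood = L/(kA) = 0.0177/(0.129·22.8) = 0.006018 K/W
  R_beech = L/(kA) = 0.0606/(0.199·22.8) = 0.01336 K/W
ΣR = 0.02452 K/W
ΔT = Q·ΣR = 1030 × 0.02452 = 25.26 K
Heat flows outward, so T_out = T_in − ΔT = 21.1 − 25.26 = -4.16 °C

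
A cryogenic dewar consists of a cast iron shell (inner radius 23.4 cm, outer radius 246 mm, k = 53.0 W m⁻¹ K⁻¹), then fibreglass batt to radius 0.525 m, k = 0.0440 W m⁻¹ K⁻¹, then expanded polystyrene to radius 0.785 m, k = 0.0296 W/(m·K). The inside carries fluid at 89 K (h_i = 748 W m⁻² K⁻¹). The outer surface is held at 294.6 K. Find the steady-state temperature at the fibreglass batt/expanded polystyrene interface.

T = 232.4 K

Series thermal resistances, inner to outer:
  R_conv,in = 1/(4πr²h) = 1/(4π·0.234²·748) = 0.001943 K/W
  R_cast iron = (1/0.234 − 1/0.246)/(4πk) = 0.2085/(4π·53.0) = 3.130×10^-4 K/W
  R_fibreglass batt = (1/0.246 − 1/0.525)/(4πk) = 2.160/(4π·0.0440) = 3.907 K/W
  R_expanded polystyrene = (1/0.525 − 1/0.785)/(4πk) = 0.6309/(4π·0.0296) = 1.696 K/W
ΣR = 0.001943 + 3.130×10^-4 + 3.907 + 1.696 = 5.605 K/W
Q = ΔT/ΣR = (89 K − 294.6 K)/5.605 = -36.68 W
From the inner boundary to the fibreglass batt/expanded polystyrene interface, ΣR_partial = 3.909 K/W.
T_interface = T_in − Q·ΣR_partial = 89 K − (-36.68)(3.909) = 232.4 K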